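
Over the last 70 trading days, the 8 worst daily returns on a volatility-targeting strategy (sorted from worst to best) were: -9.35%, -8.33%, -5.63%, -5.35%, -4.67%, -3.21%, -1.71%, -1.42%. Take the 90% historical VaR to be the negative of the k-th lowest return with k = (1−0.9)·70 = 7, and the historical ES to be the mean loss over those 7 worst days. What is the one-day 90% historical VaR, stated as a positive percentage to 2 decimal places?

1.71%

k = 7; the 7th lowest return is -1.71%, so VaR = 1.71%.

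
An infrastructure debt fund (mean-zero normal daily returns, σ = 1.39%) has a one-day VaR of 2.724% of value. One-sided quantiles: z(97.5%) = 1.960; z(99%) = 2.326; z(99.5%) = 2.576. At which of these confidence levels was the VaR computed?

97.5%

Implied z = VaR/σ = 2.724 / 1.39 = 1.960.
This matches z(97.5%) = 1.960.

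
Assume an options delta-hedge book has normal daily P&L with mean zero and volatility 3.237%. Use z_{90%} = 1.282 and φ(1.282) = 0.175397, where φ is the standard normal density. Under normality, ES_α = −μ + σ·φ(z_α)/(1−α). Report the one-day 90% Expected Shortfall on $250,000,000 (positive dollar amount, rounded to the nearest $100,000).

$14,200,000

Tail multiplier: φ(z)/(1−α) = 0.175397 / 0.1 = 1.754.
ES = 3.237% × 1.754 = 5.678%.
On $250,000,000: 0.05678 × $250,000,000 = $14,195,000.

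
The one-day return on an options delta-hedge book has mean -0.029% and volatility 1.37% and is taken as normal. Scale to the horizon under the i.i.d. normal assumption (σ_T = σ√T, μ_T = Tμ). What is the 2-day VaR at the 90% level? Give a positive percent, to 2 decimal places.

2.54%

At 90%, z = 1.282.
σ_{2d} = 1.37% × √2 = 1.937%; μ_{2d} = 2 × -0.029% = -0.058%.
VaR = −(-0.058%) + 1.282 × 1.937% = 2.541%.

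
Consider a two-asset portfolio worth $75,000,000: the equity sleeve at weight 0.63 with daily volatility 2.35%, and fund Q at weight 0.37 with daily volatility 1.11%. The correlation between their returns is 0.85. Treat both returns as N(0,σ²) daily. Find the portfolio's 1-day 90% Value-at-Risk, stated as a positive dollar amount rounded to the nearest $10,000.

σ_p² = 0.63²·2.35² + 0.37²·1.11² + 2·0.85·0.63·0.37·2.35·1.11 = 3.3942 (%²).
σ_p = √3.3942 = 1.842%.
At 90%, z = 1.282.
VaR = 1.282 × 1.842% = 2.361%; on $75,000,000 that is $1,770,750.

$1,770,000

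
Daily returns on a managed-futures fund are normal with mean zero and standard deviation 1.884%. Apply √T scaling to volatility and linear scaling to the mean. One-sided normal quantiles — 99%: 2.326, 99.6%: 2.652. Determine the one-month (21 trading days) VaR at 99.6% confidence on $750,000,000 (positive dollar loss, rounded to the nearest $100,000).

σ_{21d} = 1.884% × √21 = 8.634%.
VaR = 2.652 × 8.634% = 22.897%.
On $750,000,000: 0.22897 × $750,000,000 = $171,727,500.

$171,700,000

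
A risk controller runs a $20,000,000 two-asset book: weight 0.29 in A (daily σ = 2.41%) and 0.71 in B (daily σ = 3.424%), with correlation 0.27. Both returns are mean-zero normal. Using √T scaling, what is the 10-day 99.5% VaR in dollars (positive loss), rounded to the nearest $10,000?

σ_p = √(0.29²·2.41² + 0.71²·3.424² + 2·0.27·0.29·0.71·2.41·3.424) = 2.705%.
σ_{10d} = 2.705% × √10 = 8.554%.
z(99.5%) = 2.576.
VaR = 2.576 × 8.554% = 22.035%; on $20,000,000 that is $4,407,000.

$4,410,000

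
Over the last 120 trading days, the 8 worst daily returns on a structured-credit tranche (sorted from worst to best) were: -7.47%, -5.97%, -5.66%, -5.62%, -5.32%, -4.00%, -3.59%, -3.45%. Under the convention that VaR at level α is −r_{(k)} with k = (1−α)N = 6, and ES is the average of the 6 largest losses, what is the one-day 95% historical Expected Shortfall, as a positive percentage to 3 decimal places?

5.673%

The 6 worst returns sum to -34.04%.
ES = −(-34.04%) / 6 = 5.6733…% ≈ 5.673%.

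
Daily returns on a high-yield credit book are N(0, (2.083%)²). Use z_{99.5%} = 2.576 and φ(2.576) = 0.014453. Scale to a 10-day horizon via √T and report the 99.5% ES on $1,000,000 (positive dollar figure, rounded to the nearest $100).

$190,400

σ_{10d} = 2.083% × √10 = 6.587%.
ES multiplier = φ(z)/(1−α) = 0.014453/0.005 = 2.891.
ES = 6.587% × 2.891 = 19.043%; on $1,000,000: $190,430.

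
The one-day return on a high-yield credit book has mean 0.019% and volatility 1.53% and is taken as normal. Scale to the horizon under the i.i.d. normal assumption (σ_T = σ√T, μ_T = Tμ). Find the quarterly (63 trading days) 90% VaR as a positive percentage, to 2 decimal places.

14.37%

At 90%, z = 1.282.
σ_{63d} = 1.53% × √63 = 12.144%; μ_{63d} = 63 × 0.019% = 1.197%.
VaR = −(1.197%) + 1.282 × 12.144% = 14.372%.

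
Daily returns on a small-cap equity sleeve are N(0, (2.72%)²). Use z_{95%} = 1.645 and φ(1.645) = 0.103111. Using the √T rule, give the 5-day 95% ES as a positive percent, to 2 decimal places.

12.54%

σ_{5d} = 2.72% × √5 = 6.082%.
ES multiplier = φ(z)/(1−α) = 0.103111/0.05 = 2.062.
ES = 6.082% × 2.062 = 12.541%.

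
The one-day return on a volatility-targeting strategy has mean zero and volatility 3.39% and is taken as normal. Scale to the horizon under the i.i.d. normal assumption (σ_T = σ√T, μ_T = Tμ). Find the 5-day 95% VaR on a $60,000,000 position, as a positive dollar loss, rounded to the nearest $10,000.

At 95%, z = 1.645.
σ_{5d} = 3.39% × √5 = 7.580%.
VaR = 1.645 × 7.580% = 12.469%.
On $60,000,000: 0.12469 × $60,000,000 = $7,481,400.

$7,480,000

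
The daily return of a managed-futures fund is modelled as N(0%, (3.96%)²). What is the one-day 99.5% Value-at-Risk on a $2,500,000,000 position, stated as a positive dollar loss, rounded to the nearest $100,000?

$255,000,000

At 99.5% one-sided, z = 2.576.
VaR = z·σ = 2.576 × 3.96% = 10.201%.
On $2,500,000,000: 0.10201 × $2,500,000,000 = $255,025,000.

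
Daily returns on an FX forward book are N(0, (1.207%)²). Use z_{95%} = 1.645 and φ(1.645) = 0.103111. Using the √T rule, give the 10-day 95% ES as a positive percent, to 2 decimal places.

σ_{10d} = 1.207% × √10 = 3.817%.
ES multiplier = φ(z)/(1−α) = 0.103111/0.05 = 2.062.
ES = 3.817% × 2.062 = 7.871%.

7.87%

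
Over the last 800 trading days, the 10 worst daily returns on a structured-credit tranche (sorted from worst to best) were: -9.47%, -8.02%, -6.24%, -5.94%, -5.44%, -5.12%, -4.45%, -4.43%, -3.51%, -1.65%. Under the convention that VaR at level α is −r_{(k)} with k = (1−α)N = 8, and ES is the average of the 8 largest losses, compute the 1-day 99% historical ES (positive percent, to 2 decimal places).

6.14%

The 8 worst returns sum to -49.11%.
ES = −(-49.11%) / 8 = 6.13875% ≈ 6.14%.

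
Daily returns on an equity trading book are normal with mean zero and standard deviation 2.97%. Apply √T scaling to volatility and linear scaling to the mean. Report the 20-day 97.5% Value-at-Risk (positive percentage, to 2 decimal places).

26.03%

At 97.5%, z = 1.960.
σ_{20d} = 2.97% × √20 = 13.282%.
VaR = 1.960 × 13.282% = 26.033%.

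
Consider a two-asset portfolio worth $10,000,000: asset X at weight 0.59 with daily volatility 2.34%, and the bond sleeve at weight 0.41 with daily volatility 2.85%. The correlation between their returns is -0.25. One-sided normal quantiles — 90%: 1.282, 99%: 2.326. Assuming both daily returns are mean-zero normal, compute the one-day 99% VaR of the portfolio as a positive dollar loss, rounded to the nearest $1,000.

$365,000

σ_p² = 0.59²·2.34² + 0.41²·2.85² + 2·-0.25·0.59·0.41·2.34·2.85 = 2.4648 (%²).
σ_p = √2.4648 = 1.570%.
VaR = 2.326 × 1.570% = 3.652%; on $10,000,000 that is $365,200.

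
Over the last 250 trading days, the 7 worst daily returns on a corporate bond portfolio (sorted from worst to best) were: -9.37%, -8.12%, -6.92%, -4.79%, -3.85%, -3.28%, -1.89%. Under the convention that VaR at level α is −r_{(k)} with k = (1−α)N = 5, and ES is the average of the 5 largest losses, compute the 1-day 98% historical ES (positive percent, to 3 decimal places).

The 5 worst returns sum to -33.05%.
ES = −(-33.05%) / 5 = 6.61% ≈ 6.610%.

6.610%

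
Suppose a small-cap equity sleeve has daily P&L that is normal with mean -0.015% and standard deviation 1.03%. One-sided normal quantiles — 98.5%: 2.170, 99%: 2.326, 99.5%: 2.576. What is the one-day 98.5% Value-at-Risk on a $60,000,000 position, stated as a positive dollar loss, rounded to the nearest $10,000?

VaR = −μ + z·σ = −(-0.015%) + 2.170 × 1.03% = 2.250%.
On $60,000,000: 0.02250 × $60,000,000 = $1,350,000.

$1,350,000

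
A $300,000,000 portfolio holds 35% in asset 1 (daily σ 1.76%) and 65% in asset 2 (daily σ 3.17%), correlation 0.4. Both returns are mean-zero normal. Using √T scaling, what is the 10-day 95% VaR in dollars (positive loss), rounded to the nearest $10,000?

$37,060,000

σ_p = √(0.35²·1.76² + 0.65²·3.17² + 2·0.4·0.35·0.65·1.76·3.17) = 2.375%.
σ_{10d} = 2.375% × √10 = 7.510%.
z(95%) = 1.645.
VaR = 1.645 × 7.510% = 12.354%; on $300,000,000 that is $37,062,000.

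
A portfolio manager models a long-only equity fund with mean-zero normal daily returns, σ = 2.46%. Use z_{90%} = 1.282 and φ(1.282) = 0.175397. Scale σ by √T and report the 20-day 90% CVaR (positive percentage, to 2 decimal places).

σ_{20d} = 2.46% × √20 = 11.001%.
ES multiplier = φ(z)/(1−α) = 0.175397/0.1 = 1.754.
ES = 11.001% × 1.754 = 19.296%.

19.30%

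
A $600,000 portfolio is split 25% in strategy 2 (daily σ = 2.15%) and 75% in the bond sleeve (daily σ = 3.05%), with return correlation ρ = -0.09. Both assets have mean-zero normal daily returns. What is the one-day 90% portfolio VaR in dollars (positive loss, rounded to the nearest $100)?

σ_p² = 0.25²·2.15² + 0.75²·3.05² + 2·-0.09·0.25·0.75·2.15·3.05 = 5.3002 (%²).
σ_p = √5.3002 = 2.302%.
At 90%, z = 1.282.
VaR = 1.282 × 2.302% = 2.951%; on $600,000 that is $17,706.

$17,700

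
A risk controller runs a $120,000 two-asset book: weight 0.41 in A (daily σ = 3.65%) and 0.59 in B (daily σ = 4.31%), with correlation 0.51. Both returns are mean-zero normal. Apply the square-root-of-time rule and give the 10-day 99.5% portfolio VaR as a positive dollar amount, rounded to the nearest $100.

$34,700

σ_p = √(0.41²·3.65² + 0.59²·4.31² + 2·0.51·0.41·0.59·3.65·4.31) = 3.548%.
σ_{10d} = 3.548% × √10 = 11.220%.
z(99.5%) = 2.576.
VaR = 2.576 × 11.220% = 28.903%; on $120,000 that is $34,684.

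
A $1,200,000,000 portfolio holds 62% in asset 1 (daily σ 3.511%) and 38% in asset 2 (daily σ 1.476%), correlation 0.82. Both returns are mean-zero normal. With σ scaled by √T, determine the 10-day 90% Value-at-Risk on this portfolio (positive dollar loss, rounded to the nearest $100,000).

$129,200,000

σ_p = √(0.62²·3.511² + 0.38²·1.476² + 2·0.82·0.62·0.38·3.511·1.476) = 2.656%.
σ_{10d} = 2.656% × √10 = 8.399%.
z(90%) = 1.282.
VaR = 1.282 × 8.399% = 10.768%; on $1,200,000,000 that is $129,216,000.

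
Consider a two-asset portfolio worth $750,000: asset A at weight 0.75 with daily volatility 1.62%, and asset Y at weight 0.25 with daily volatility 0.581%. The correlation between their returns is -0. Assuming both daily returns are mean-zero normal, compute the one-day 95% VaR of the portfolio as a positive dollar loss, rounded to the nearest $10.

$15,100

σ_p² = 0.75²·1.62² + 0.25²·0.581² + 2·-0·0.75·0.25·1.62·0.581 = 1.4973 (%²).
σ_p = √1.4973 = 1.224%.
At 95%, z = 1.645.
VaR = 1.645 × 1.224% = 2.013%; on $750,000 that is $15,097.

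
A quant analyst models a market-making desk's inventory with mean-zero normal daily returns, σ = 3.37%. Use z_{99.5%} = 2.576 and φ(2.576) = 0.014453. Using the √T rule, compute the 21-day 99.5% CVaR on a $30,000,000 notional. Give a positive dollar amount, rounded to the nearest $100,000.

σ_{21d} = 3.37% × √21 = 15.443%.
ES multiplier = φ(z)/(1−α) = 0.014453/0.005 = 2.891.
ES = 15.443% × 2.891 = 44.646%; on $30,000,000: $13,393,800.

$13,400,000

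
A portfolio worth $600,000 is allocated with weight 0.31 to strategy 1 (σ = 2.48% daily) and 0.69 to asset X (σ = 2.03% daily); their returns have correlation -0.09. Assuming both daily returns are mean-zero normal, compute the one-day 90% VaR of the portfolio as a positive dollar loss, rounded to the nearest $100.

σ_p² = 0.31²·2.48² + 0.69²·2.03² + 2·-0.09·0.31·0.69·2.48·2.03 = 2.3592 (%²).
σ_p = √2.3592 = 1.536%.
At 90%, z = 1.282.
VaR = 1.282 × 1.536% = 1.969%; on $600,000 that is $11,814.

$11,800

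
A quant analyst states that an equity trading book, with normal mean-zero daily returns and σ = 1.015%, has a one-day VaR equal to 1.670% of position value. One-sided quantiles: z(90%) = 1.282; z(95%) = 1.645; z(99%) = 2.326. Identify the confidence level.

Implied z = VaR/σ = 1.670 / 1.015 = 1.645.
This matches z(95%) = 1.645.

95%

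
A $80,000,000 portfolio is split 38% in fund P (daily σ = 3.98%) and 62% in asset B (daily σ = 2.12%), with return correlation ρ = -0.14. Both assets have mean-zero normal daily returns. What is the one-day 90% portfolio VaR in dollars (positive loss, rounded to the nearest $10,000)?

$1,910,000

σ_p² = 0.38²·3.98² + 0.62²·2.12² + 2·-0.14·0.38·0.62·3.98·2.12 = 3.4584 (%²).
σ_p = √3.4584 = 1.860%.
At 90%, z = 1.282.
VaR = 1.282 × 1.860% = 2.385%; on $80,000,000 that is $1,908,000.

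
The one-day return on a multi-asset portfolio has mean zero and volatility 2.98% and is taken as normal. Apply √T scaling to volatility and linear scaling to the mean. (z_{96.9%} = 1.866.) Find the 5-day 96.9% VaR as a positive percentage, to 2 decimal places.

σ_{5d} = 2.98% × √5 = 6.663%.
VaR = 1.866 × 6.663% = 12.433%.

12.43%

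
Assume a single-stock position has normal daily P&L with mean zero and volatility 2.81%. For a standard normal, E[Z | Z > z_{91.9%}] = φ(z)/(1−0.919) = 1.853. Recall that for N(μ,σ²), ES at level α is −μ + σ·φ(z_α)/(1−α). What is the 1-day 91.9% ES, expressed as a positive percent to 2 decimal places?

ES = 2.81% × 1.853 = 5.207%.

5.21%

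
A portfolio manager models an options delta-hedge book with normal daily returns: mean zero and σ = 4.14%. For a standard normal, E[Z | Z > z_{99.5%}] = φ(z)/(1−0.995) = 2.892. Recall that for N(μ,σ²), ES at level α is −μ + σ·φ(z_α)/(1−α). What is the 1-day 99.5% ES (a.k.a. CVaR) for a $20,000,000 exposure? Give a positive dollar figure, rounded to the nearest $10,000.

$2,390,000

ES = 4.14% × 2.892 = 11.973%.
On $20,000,000: 0.11973 × $20,000,000 = $2,394,600.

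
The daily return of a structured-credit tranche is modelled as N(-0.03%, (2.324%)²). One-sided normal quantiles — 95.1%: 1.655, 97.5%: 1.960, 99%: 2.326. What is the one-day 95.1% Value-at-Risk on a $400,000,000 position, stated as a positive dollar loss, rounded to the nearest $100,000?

$15,500,000

VaR = −μ + z·σ = −(-0.03%) + 1.655 × 2.324% = 3.876%.
On $400,000,000: 0.03876 × $400,000,000 = $15,504,000.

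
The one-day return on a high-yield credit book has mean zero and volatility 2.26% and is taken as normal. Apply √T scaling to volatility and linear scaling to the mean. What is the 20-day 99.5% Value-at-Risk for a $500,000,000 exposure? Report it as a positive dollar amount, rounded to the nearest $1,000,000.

$130,000,000

At 99.5%, z = 2.576.
σ_{20d} = 2.26% × √20 = 10.107%.
VaR = 2.576 × 10.107% = 26.036%.
On $500,000,000: 0.26036 × $500,000,000 = $130,180,000.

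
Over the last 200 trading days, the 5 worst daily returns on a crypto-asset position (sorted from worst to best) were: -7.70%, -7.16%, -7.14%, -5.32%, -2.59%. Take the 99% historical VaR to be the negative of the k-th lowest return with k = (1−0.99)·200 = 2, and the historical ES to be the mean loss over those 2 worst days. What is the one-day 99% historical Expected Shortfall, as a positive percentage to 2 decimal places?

The 2 worst returns sum to -14.86%.
ES = −(-14.86%) / 2 = 7.43%.

7.43%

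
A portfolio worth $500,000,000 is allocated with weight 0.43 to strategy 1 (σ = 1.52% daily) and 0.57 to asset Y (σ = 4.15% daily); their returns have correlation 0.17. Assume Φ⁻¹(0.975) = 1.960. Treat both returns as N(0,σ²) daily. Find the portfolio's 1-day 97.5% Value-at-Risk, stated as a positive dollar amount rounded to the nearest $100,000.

$25,100,000

σ_p² = 0.43²·1.52² + 0.57²·4.15² + 2·0.17·0.43·0.57·1.52·4.15 = 6.5485 (%²).
σ_p = √6.5485 = 2.559%.
VaR = 1.960 × 2.559% = 5.016%; on $500,000,000 that is $25,080,000.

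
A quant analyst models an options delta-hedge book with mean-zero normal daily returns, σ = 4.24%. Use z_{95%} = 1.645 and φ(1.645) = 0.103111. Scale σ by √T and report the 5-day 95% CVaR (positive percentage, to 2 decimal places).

19.55%

σ_{5d} = 4.24% × √5 = 9.481%.
ES multiplier = φ(z)/(1−α) = 0.103111/0.05 = 2.062.
ES = 9.481% × 2.062 = 19.550%.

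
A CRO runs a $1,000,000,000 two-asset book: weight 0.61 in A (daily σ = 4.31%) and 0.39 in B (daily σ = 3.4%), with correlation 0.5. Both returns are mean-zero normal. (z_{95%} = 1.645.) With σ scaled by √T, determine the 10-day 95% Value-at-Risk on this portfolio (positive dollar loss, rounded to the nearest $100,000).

σ_p = √(0.61²·4.31² + 0.39²·3.4² + 2·0.5·0.61·0.39·4.31·3.4) = 3.487%.
σ_{10d} = 3.487% × √10 = 11.027%.
VaR = 1.645 × 11.027% = 18.139%; on $1,000,000,000 that is $181,390,000.

$181,400,000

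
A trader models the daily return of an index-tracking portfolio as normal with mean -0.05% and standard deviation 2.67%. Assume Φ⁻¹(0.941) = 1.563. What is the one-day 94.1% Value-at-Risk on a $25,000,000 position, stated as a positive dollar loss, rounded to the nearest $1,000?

$1,056,000

VaR = −μ + z·σ = −(-0.05%) + 1.563 × 2.67% = 4.223%.
On $25,000,000: 0.04223 × $25,000,000 = $1,055,750.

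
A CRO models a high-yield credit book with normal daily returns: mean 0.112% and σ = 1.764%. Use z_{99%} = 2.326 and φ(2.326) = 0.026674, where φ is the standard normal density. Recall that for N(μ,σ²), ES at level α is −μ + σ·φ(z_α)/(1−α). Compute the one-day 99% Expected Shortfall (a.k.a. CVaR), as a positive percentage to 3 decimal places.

4.593%

Tail multiplier: φ(z)/(1−α) = 0.026674 / 0.01 = 2.667.
ES = −(0.112%) + 1.764% × 2.667 = 4.593%.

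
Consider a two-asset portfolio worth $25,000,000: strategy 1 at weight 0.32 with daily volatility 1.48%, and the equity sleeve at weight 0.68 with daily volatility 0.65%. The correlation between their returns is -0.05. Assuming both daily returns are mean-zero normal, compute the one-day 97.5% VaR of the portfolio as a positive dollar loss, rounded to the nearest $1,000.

$309,000

σ_p² = 0.32²·1.48² + 0.68²·0.65² + 2·-0.05·0.32·0.68·1.48·0.65 = 0.3987 (%²).
σ_p = √0.3987 = 0.631%.
At 97.5%, z = 1.960.
VaR = 1.960 × 0.631% = 1.237%; on $25,000,000 that is $309,250.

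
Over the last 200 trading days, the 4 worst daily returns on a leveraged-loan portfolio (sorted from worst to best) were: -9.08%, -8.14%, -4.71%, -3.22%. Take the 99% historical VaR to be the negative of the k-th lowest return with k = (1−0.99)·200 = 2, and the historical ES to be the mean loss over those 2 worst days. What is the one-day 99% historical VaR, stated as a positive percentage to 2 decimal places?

8.14%

k = 2; the 2nd lowest return is -8.14%, so VaR = 8.14%.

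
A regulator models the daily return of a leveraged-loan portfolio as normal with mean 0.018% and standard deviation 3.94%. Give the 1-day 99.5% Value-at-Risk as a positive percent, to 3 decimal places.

10.131%

At 99.5% one-sided, z = 2.576.
VaR = −μ + z·σ = −(0.018%) + 2.576 × 3.94% = 10.131%.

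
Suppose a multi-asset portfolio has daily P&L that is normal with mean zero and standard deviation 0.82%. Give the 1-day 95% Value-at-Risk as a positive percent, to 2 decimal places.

1.35%

At 95% one-sided, z = 1.645.
VaR = z·σ = 1.645 × 0.82% = 1.349%.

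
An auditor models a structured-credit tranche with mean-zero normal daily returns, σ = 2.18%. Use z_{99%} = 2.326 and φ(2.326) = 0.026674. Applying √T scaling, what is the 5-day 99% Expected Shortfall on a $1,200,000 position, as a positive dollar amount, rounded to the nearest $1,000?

σ_{5d} = 2.18% × √5 = 4.875%.
ES multiplier = φ(z)/(1−α) = 0.026674/0.01 = 2.667.
ES = 4.875% × 2.667 = 13.002%; on $1,200,000: $156,024.

$156,000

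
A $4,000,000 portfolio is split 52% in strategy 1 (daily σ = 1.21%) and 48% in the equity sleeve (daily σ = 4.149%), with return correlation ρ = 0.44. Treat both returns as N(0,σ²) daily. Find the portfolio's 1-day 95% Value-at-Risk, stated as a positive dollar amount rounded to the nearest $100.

$153,800

σ_p² = 0.52²·1.21² + 0.48²·4.149² + 2·0.44·0.52·0.48·1.21·4.149 = 5.4647 (%²).
σ_p = √5.4647 = 2.338%.
At 95%, z = 1.645.
VaR = 1.645 × 2.338% = 3.846%; on $4,000,000 that is $153,840.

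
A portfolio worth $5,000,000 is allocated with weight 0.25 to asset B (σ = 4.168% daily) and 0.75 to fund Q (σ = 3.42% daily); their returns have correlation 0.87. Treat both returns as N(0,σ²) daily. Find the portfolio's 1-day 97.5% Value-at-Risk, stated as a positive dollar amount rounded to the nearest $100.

$343,900

σ_p² = 0.25²·4.168² + 0.75²·3.42² + 2·0.87·0.25·0.75·4.168·3.42 = 12.3155 (%²).
σ_p = √12.3155 = 3.509%.
At 97.5%, z = 1.960.
VaR = 1.960 × 3.509% = 6.878%; on $5,000,000 that is $343,900.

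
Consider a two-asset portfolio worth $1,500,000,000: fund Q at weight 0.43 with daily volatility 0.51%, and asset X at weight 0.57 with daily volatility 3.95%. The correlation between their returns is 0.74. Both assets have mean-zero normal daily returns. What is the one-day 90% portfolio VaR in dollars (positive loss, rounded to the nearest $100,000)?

$46,500,000

σ_p² = 0.43²·0.51² + 0.57²·3.95² + 2·0.74·0.43·0.57·0.51·3.95 = 5.8481 (%²).
σ_p = √5.8481 = 2.418%.
At 90%, z = 1.282.
VaR = 1.282 × 2.418% = 3.100%; on $1,500,000,000 that is $46,500,000.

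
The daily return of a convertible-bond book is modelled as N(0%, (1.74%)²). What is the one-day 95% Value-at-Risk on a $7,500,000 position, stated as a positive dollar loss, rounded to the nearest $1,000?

At 95% one-sided, z = 1.645.
VaR = z·σ = 1.645 × 1.74% = 2.862%.
On $7,500,000: 0.02862 × $7,500,000 = $214,650.

$215,000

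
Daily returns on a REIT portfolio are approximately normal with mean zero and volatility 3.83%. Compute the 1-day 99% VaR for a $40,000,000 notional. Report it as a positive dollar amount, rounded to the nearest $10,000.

$3,560,000

At 99% one-sided, z = 2.326.
VaR = z·σ = 2.326 × 3.83% = 8.909%.
On $40,000,000: 0.08909 × $40,000,000 = $3,563,600.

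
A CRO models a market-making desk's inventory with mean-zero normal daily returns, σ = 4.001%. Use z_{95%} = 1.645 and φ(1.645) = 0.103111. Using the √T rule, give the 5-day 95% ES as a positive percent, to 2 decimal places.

σ_{5d} = 4.001% × √5 = 8.947%.
ES multiplier = φ(z)/(1−α) = 0.103111/0.05 = 2.062.
ES = 8.947% × 2.062 = 18.449%.

18.45%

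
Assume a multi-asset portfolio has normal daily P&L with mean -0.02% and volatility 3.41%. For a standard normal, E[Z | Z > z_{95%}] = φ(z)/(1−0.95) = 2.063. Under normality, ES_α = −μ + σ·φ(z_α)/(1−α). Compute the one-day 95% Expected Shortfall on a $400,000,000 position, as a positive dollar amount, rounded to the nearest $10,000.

$28,220,000

ES = −(-0.02%) + 3.41% × 2.063 = 7.055%.
On $400,000,000: 0.07055 × $400,000,000 = $28,220,000.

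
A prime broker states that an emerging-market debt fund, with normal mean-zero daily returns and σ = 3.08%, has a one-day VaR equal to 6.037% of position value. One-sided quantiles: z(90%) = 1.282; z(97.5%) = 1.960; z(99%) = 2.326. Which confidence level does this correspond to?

97.5%

Implied z = VaR/σ = 6.037 / 3.08 = 1.960.
This matches z(97.5%) = 1.960.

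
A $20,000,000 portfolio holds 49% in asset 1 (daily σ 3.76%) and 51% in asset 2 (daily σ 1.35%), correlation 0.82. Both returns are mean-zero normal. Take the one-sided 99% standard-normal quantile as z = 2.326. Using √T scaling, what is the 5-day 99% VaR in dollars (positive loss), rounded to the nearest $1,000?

σ_p = √(0.49²·3.76² + 0.51²·1.35² + 2·0.82·0.49·0.51·3.76·1.35) = 2.439%.
σ_{5d} = 2.439% × √5 = 5.454%.
VaR = 2.326 × 5.454% = 12.686%; on $20,000,000 that is $2,537,200.

$2,537,000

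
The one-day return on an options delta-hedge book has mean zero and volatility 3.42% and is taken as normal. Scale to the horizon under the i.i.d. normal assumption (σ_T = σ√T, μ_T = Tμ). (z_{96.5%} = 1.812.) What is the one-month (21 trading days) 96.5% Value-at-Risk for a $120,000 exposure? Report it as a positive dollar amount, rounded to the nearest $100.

$34,100

σ_{21d} = 3.42% × √21 = 15.672%.
VaR = 1.812 × 15.672% = 28.398%.
On $120,000: 0.28398 × $120,000 = $34,078.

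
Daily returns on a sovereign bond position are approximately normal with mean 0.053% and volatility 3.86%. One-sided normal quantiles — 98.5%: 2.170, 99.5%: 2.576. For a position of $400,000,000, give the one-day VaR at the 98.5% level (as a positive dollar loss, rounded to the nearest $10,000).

VaR = −μ + z·σ = −(0.053%) + 2.170 × 3.86% = 8.323%.
On $400,000,000: 0.08323 × $400,000,000 = $33,292,000.

$33,290,000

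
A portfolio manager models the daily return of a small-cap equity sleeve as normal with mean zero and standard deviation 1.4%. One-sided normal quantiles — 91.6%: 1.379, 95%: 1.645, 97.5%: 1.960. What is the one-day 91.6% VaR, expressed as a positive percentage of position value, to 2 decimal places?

1.93%

VaR = z·σ = 1.379 × 1.4% = 1.931%.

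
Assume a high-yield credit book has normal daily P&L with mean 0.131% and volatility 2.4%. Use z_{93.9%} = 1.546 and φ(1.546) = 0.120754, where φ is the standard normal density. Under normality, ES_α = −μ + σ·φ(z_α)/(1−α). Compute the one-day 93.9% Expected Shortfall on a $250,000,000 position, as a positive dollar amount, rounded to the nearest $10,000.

$11,550,000

Tail multiplier: φ(z)/(1−α) = 0.120754 / 0.061 = 1.980.
ES = −(0.131%) + 2.4% × 1.980 = 4.621%.
On $250,000,000: 0.04621 × $250,000,000 = $11,552,500.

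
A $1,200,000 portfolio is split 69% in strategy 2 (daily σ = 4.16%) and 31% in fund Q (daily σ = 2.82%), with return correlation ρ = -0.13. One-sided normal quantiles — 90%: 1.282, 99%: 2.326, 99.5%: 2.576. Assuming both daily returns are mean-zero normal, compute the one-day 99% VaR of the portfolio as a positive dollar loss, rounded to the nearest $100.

σ_p² = 0.69²·4.16² + 0.31²·2.82² + 2·-0.13·0.69·0.31·4.16·2.82 = 8.3510 (%²).
σ_p = √8.3510 = 2.890%.
VaR = 2.326 × 2.890% = 6.722%; on $1,200,000 that is $80,664.

$80,700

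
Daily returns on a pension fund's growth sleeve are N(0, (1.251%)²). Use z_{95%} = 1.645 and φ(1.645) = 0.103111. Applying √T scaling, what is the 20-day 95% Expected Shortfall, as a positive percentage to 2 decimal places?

σ_{20d} = 1.251% × √20 = 5.595%.
ES multiplier = φ(z)/(1−α) = 0.103111/0.05 = 2.062.
ES = 5.595% × 2.062 = 11.537%.

11.54%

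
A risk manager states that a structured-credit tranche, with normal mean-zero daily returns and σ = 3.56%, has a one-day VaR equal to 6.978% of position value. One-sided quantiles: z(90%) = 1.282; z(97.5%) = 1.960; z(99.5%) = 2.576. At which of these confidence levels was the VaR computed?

97.5%

Implied z = VaR/σ = 6.978 / 3.56 = 1.960.
This matches z(97.5%) = 1.960.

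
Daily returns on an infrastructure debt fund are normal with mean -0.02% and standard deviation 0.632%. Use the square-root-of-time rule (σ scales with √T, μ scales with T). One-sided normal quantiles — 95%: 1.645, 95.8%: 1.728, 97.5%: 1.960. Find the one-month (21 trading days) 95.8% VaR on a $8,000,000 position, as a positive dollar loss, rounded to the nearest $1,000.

σ_{21d} = 0.632% × √21 = 2.896%; μ_{21d} = 21 × -0.02% = -0.420%.
VaR = −(-0.420%) + 1.728 × 2.896% = 5.424%.
On $8,000,000: 0.05424 × $8,000,000 = $433,920.

$434,000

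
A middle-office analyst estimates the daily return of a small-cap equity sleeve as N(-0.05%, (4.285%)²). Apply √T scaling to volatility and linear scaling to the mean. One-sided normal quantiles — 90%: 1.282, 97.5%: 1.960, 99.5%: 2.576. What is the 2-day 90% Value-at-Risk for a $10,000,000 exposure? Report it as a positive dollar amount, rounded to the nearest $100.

σ_{2d} = 4.285% × √2 = 6.060%; μ_{2d} = 2 × -0.05% = -0.100%.
VaR = −(-0.100%) + 1.282 × 6.060% = 7.869%.
On $10,000,000: 0.07869 × $10,000,000 = $786,900.

$786,900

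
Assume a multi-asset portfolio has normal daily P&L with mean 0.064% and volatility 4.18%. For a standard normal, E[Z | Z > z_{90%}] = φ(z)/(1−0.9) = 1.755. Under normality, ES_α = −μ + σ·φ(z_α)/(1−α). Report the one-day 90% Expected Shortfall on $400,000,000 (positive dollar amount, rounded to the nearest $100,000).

$29,100,000

ES = −(0.064%) + 4.18% × 1.755 = 7.272%.
On $400,000,000: 0.07272 × $400,000,000 = $29,088,000.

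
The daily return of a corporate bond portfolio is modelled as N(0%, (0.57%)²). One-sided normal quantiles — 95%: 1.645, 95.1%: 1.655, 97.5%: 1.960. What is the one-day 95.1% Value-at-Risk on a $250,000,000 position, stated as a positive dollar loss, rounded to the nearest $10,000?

VaR = z·σ = 1.655 × 0.57% = 0.943%.
On $250,000,000: 0.00943 × $250,000,000 = $2,357,500.

$2,360,000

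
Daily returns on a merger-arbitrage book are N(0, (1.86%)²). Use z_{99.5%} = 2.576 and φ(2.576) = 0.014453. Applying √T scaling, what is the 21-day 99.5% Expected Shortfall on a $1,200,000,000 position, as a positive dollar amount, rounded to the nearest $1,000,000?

$296,000,000

σ_{21d} = 1.86% × √21 = 8.524%.
ES multiplier = φ(z)/(1−α) = 0.014453/0.005 = 2.891.
ES = 8.524% × 2.891 = 24.643%; on $1,200,000,000: $295,716,000.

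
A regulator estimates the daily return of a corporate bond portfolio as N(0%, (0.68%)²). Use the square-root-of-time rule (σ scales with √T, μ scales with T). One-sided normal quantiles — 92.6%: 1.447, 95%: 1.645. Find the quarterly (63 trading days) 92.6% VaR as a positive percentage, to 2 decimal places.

σ_{63d} = 0.68% × √63 = 5.397%.
VaR = 1.447 × 5.397% = 7.809%.

7.81%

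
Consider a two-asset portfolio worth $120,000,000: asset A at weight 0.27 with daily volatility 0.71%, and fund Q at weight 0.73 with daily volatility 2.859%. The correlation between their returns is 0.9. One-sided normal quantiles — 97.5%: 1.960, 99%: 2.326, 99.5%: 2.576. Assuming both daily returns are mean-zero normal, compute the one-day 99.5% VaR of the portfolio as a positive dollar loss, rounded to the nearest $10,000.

σ_p² = 0.27²·0.71² + 0.73²·2.859² + 2·0.9·0.27·0.73·0.71·2.859 = 5.1128 (%²).
σ_p = √5.1128 = 2.261%.
VaR = 2.576 × 2.261% = 5.824%; on $120,000,000 that is $6,988,800.

$6,990,000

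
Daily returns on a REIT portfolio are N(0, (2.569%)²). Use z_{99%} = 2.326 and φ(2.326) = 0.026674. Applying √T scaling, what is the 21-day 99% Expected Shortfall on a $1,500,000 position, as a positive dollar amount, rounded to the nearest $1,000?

σ_{21d} = 2.569% × √21 = 11.773%.
ES multiplier = φ(z)/(1−α) = 0.026674/0.01 = 2.667.
ES = 11.773% × 2.667 = 31.399%; on $1,500,000: $470,985.

$471,000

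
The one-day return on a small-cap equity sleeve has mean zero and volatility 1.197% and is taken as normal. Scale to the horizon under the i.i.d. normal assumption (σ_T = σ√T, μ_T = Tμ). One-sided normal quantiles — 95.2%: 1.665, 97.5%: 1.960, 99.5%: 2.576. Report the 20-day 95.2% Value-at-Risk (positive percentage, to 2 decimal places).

σ_{20d} = 1.197% × √20 = 5.353%.
VaR = 1.665 × 5.353% = 8.913%.

8.91%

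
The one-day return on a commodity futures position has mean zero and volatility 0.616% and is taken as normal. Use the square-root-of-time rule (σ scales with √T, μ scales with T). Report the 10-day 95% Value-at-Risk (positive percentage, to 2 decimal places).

At 95%, z = 1.645.
σ_{10d} = 0.616% × √10 = 1.948%.
VaR = 1.645 × 1.948% = 3.204%.

3.20%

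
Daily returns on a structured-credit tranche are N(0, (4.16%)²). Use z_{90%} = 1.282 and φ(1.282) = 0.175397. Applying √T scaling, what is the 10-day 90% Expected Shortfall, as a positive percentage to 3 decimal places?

23.074%

σ_{10d} = 4.16% × √10 = 13.155%.
ES multiplier = φ(z)/(1−α) = 0.175397/0.1 = 1.754.
ES = 13.155% × 1.754 = 23.074%.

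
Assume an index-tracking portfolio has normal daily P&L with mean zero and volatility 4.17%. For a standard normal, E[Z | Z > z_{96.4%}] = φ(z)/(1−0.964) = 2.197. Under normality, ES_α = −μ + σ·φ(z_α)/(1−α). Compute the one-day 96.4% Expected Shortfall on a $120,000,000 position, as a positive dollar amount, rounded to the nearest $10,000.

ES = 4.17% × 2.197 = 9.161%.
On $120,000,000: 0.09161 × $120,000,000 = $10,993,200.

$10,990,000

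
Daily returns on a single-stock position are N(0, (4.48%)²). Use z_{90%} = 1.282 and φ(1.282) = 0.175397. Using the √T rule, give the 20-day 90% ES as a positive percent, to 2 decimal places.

35.14%

σ_{20d} = 4.48% × √20 = 20.035%.
ES multiplier = φ(z)/(1−α) = 0.175397/0.1 = 1.754.
ES = 20.035% × 1.754 = 35.141%.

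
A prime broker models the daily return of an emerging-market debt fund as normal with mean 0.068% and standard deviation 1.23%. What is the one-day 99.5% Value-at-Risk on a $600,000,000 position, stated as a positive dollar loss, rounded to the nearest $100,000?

At 99.5% one-sided, z = 2.576.
VaR = −μ + z·σ = −(0.068%) + 2.576 × 1.23% = 3.100%.
On $600,000,000: 0.03100 × $600,000,000 = $18,600,000.

$18,600,000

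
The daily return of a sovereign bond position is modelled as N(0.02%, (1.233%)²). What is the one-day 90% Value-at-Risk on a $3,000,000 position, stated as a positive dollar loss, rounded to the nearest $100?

$46,800

At 90% one-sided, z = 1.282.
VaR = −μ + z·σ = −(0.02%) + 1.282 × 1.233% = 1.561%.
On $3,000,000: 0.01561 × $3,000,000 = $46,830.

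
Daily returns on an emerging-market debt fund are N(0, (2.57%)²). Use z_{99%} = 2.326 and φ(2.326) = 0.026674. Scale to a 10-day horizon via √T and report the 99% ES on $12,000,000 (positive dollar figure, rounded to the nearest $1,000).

$2,601,000

σ_{10d} = 2.57% × √10 = 8.127%.
ES multiplier = φ(z)/(1−α) = 0.026674/0.01 = 2.667.
ES = 8.127% × 2.667 = 21.675%; on $12,000,000: $2,601,000.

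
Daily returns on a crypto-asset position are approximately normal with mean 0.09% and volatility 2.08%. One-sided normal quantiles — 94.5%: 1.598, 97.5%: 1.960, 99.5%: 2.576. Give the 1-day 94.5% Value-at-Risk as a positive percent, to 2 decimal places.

VaR = −μ + z·σ = −(0.09%) + 1.598 × 2.08% = 3.234%.

3.23%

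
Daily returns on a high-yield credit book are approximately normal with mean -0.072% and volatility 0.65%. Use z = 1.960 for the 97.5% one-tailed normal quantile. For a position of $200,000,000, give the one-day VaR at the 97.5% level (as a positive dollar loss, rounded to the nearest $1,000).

VaR = −μ + z·σ = −(-0.072%) + 1.960 × 0.65% = 1.346%.
On $200,000,000: 0.01346 × $200,000,000 = $2,692,000.

$2,692,000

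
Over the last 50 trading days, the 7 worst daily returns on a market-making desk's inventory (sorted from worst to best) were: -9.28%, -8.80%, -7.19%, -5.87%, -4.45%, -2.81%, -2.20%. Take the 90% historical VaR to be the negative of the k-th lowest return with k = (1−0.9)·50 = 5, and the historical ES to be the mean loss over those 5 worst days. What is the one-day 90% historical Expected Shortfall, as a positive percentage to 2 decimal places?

The 5 worst returns sum to -35.59%.
ES = −(-35.59%) / 5 = 7.118% ≈ 7.12%.

7.12%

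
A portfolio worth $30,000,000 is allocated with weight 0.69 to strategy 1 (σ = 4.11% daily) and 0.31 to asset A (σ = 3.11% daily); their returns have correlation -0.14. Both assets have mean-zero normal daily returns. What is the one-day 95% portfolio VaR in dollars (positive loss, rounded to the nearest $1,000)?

σ_p² = 0.69²·4.11² + 0.31²·3.11² + 2·-0.14·0.69·0.31·4.11·3.11 = 8.2063 (%²).
σ_p = √8.2063 = 2.865%.
At 95%, z = 1.645.
VaR = 1.645 × 2.865% = 4.713%; on $30,000,000 that is $1,413,900.

$1,414,000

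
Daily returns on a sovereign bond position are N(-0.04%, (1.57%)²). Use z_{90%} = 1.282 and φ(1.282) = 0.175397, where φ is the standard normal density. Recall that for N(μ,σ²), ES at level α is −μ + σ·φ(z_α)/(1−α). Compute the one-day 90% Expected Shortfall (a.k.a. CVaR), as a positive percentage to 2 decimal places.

Tail multiplier: φ(z)/(1−α) = 0.175397 / 0.1 = 1.754.
ES = −(-0.04%) + 1.57% × 1.754 = 2.794%.

2.79%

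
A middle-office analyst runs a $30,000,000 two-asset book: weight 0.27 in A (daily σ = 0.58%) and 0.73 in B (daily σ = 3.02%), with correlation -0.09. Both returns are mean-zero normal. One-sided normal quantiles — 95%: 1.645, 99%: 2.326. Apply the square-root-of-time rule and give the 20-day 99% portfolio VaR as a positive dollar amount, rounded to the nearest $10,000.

$6,850,000

σ_p = √(0.27²·0.58² + 0.73²·3.02² + 2·-0.09·0.27·0.73·0.58·3.02) = 2.196%.
σ_{20d} = 2.196% × √20 = 9.821%.
VaR = 2.326 × 9.821% = 22.844%; on $30,000,000 that is $6,853,200.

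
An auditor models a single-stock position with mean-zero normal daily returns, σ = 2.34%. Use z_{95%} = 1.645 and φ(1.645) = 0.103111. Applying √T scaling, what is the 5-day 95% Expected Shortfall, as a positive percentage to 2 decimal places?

10.79%

σ_{5d} = 2.34% × √5 = 5.232%.
ES multiplier = φ(z)/(1−α) = 0.103111/0.05 = 2.062.
ES = 5.232% × 2.062 = 10.788%.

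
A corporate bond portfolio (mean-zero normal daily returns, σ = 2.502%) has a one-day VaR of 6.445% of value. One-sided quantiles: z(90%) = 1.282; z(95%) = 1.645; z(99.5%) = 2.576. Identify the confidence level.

Implied z = VaR/σ = 6.445 / 2.502 = 2.576.
This matches z(99.5%) = 2.576.

99.5%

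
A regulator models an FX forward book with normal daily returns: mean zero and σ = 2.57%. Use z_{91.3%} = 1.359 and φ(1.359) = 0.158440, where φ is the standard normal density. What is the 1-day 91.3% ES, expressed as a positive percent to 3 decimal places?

4.680%

Tail multiplier: φ(z)/(1−α) = 0.158440 / 0.087 = 1.821.
ES = 2.57% × 1.821 = 4.680%.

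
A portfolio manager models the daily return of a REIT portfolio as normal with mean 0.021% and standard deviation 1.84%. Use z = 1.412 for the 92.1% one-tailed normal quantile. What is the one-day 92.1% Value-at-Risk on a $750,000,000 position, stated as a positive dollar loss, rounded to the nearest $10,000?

VaR = −μ + z·σ = −(0.021%) + 1.412 × 1.84% = 2.577%.
On $750,000,000: 0.02577 × $750,000,000 = $19,327,500.

$19,330,000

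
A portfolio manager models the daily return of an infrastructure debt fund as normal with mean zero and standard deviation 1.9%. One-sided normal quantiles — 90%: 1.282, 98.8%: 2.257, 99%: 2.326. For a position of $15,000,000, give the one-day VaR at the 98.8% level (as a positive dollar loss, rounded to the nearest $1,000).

VaR = z·σ = 2.257 × 1.9% = 4.288%.
On $15,000,000: 0.04288 × $15,000,000 = $643,200.

$643,000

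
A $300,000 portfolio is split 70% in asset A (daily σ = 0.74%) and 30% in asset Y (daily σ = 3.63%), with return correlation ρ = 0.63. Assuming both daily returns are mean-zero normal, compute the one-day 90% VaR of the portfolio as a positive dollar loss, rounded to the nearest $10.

$5,660

σ_p² = 0.7²·0.74² + 0.3²·3.63² + 2·0.63·0.7·0.3·0.74·3.63 = 2.1650 (%²).
σ_p = √2.1650 = 1.471%.
At 90%, z = 1.282.
VaR = 1.282 × 1.471% = 1.886%; on $300,000 that is $5,658.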